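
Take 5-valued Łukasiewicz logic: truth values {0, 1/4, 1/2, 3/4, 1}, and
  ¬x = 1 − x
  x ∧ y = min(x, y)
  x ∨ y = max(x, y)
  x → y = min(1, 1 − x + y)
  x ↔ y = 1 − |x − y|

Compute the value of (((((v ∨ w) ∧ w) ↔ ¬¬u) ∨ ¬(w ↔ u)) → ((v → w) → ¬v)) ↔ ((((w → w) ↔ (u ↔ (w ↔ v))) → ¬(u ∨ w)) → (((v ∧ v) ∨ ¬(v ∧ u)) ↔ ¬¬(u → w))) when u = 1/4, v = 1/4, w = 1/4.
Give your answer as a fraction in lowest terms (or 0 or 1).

v ∨ w = 1/4 ∨ 1/4 = 1/4
(v ∨ w) ∧ w = 1/4 ∧ 1/4 = 1/4
¬u = ¬1/4 = 3/4
¬¬u = ¬3/4 = 1/4
((v ∨ w) ∧ w) ↔ ¬¬u = 1/4 ↔ 1/4 = 1
w ↔ u = 1/4 ↔ 1/4 = 1
¬(w ↔ u) = ¬1 = 0
(((v ∨ w) ∧ w) ↔ ¬¬u) ∨ ¬(w ↔ u) = 1 ∨ 0 = 1
v → w = 1/4 → 1/4 = 1
¬v = ¬1/4 = 3/4
(v → w) → ¬v = 1 → 3/4 = 3/4
((((v ∨ w) ∧ w) ↔ ¬¬u) ∨ ¬(w ↔ u)) → ((v → w) → ¬v) = 1 → 3/4 = 3/4
w → w = 1/4 → 1/4 = 1
w ↔ v = 1/4 ↔ 1/4 = 1
u ↔ (w ↔ v) = 1/4 ↔ 1 = 1/4
(w → w) ↔ (u ↔ (w ↔ v)) = 1 ↔ 1/4 = 1/4
u ∨ w = 1/4 ∨ 1/4 = 1/4
¬(u ∨ w) = ¬1/4 = 3/4
((w → w) ↔ (u ↔ (w ↔ v))) → ¬(u ∨ w) = 1/4 → 3/4 = 1
v ∧ v = 1/4 ∧ 1/4 = 1/4
v ∧ u = 1/4 ∧ 1/4 = 1/4
¬(v ∧ u) = ¬1/4 = 3/4
(v ∧ v) ∨ ¬(v ∧ u) = 1/4 ∨ 3/4 = 3/4
u → w = 1/4 → 1/4 = 1
¬(u → w) = ¬1 = 0
¬¬(u → w) = ¬0 = 1
((v ∧ v) ∨ ¬(v ∧ u)) ↔ ¬¬(u → w) = 3/4 ↔ 1 = 3/4
(((w → w) ↔ (u ↔ (w ↔ v))) → ¬(u ∨ w)) → (((v ∧ v) ∨ ¬(v ∧ u)) ↔ ¬¬(u → w)) = 1 → 3/4 = 3/4
(((((v ∨ w) ∧ w) ↔ ¬¬u) ∨ ¬(w ↔ u)) → ((v → w) → ¬v)) ↔ ((((w → w) ↔ (u ↔ (w ↔ v))) → ¬(u ∨ w)) → (((v ∧ v) ∨ ¬(v ∧ u)) ↔ ¬¬(u → w))) = 3/4 ↔ 3/4 = 1

1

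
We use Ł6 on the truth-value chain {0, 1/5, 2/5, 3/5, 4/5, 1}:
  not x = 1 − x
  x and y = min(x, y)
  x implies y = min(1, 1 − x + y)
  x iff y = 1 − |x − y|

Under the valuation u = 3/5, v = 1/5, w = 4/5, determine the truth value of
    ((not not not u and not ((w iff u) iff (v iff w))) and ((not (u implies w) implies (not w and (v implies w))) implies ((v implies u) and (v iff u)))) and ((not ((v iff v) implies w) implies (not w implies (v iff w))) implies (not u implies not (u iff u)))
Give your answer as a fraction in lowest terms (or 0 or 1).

not u = not 3/5 = 2/5
not not u = not 2/5 = 3/5
not not not u = not 3/5 = 2/5
w iff u = 4/5 iff 3/5 = 4/5
v iff w = 1/5 iff 4/5 = 2/5
(w iff u) iff (v iff w) = 4/5 iff 2/5 = 3/5
not ((w iff u) iff (v iff w)) = not 3/5 = 2/5
not not not u and not ((w iff u) iff (v iff w)) = 2/5 and 2/5 = 2/5
u implies w = 3/5 implies 4/5 = 1
not (u implies w) = not 1 = 0
not w = not 4/5 = 1/5
v implies w = 1/5 implies 4/5 = 1
not w and (v implies w) = 1/5 and 1 = 1/5
not (u implies w) implies (not w and (v implies w)) = 0 implies 1/5 = 1
v implies u = 1/5 implies 3/5 = 1
v iff u = 1/5 iff 3/5 = 3/5
(v implies u) and (v iff u) = 1 and 3/5 = 3/5
(not (u implies w) implies (not w and (v implies w))) implies ((v implies u) and (v iff u)) = 1 implies 3/5 = 3/5
(not not not u and not ((w iff u) iff (v iff w))) and ((not (u implies w) implies (not w and (v implies w))) implies ((v implies u) and (v iff u))) = 2/5 and 3/5 = 2/5
v iff v = 1/5 iff 1/5 = 1
(v iff v) implies w = 1 implies 4/5 = 4/5
not ((v iff v) implies w) = not 4/5 = 1/5
not w = not 4/5 = 1/5
v iff w = 1/5 iff 4/5 = 2/5
not w implies (v iff w) = 1/5 implies 2/5 = 1
not ((v iff v) implies w) implies (not w implies (v iff w)) = 1/5 implies 1 = 1
not u = not 3/5 = 2/5
u iff u = 3/5 iff 3/5 = 1
not (u iff u) = not 1 = 0
not u implies not (u iff u) = 2/5 implies 0 = 3/5
(not ((v iff v) implies w) implies (not w implies (v iff w))) implies (not u implies not (u iff u)) = 1 implies 3/5 = 3/5
((not not not u and not ((w iff u) iff (v iff w))) and ((not (u implies w) implies (not w and (v implies w))) implies ((v implies u) and (v iff u)))) and ((not ((v iff v) implies w) implies (not w implies (v iff w))) implies (not u implies not (u iff u))) = 2/5 and 3/5 = 2/5

2/5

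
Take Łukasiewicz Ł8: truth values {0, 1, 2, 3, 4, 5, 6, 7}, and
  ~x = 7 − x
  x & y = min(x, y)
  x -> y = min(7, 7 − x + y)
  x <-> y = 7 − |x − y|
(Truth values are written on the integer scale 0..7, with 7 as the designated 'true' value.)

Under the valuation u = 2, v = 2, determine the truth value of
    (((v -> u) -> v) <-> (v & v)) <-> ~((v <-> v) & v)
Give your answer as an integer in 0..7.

v -> u = 2 -> 2 = 7
(v -> u) -> v = 7 -> 2 = 2
v & v = 2 & 2 = 2
((v -> u) -> v) <-> (v & v) = 2 <-> 2 = 7
v <-> v = 2 <-> 2 = 7
(v <-> v) & v = 7 & 2 = 2
~((v <-> v) & v) = ~2 = 5
(((v -> u) -> v) <-> (v & v)) <-> ~((v <-> v) & v) = 7 <-> 5 = 5

5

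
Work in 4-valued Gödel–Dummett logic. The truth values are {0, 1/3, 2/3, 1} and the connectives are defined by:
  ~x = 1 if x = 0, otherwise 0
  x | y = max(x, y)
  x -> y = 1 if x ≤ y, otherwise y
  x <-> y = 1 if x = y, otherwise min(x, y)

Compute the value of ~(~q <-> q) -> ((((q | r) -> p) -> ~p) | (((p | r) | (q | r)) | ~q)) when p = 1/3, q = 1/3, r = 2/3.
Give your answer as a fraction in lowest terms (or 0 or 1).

2/3

~q = ~1/3 = 0
~q <-> q = 0 <-> 1/3 = 0
~(~q <-> q) = ~0 = 1
q | r = 1/3 | 2/3 = 2/3
(q | r) -> p = 2/3 -> 1/3 = 1/3
~p = ~1/3 = 0
((q | r) -> p) -> ~p = 1/3 -> 0 = 0
p | r = 1/3 | 2/3 = 2/3
q | r = 1/3 | 2/3 = 2/3
(p | r) | (q | r) = 2/3 | 2/3 = 2/3
~q = ~1/3 = 0
((p | r) | (q | r)) | ~q = 2/3 | 0 = 2/3
(((q | r) -> p) -> ~p) | (((p | r) | (q | r)) | ~q) = 0 | 2/3 = 2/3
~(~q <-> q) -> ((((q | r) -> p) -> ~p) | (((p | r) | (q | r)) | ~q)) = 1 -> 2/3 = 2/3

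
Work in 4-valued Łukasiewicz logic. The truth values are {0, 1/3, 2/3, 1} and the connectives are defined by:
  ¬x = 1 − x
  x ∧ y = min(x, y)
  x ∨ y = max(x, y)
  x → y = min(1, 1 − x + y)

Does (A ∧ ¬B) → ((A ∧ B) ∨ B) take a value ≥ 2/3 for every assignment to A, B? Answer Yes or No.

Counterexample: take A = 2/3, B = 0.
¬B = ¬0 = 1
A ∧ ¬B = 2/3 ∧ 1 = 2/3
A ∧ B = 2/3 ∧ 0 = 0
(A ∧ B) ∨ B = 0 ∨ 0 = 0
(A ∧ ¬B) → ((A ∧ B) ∨ B) = 2/3 → 0 = 1/3
This gives 1/3, which is below 2/3.

No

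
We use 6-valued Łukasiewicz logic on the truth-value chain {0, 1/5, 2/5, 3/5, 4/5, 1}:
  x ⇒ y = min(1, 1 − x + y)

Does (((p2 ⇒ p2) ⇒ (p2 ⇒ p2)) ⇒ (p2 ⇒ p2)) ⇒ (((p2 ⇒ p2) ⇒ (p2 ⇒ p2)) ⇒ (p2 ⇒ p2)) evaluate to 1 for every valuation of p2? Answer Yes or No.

Yes

p2 = 0 ↦ 1
p2 = 1/5 ↦ 1
p2 = 2/5 ↦ 1
p2 = 3/5 ↦ 1
p2 = 4/5 ↦ 1
p2 = 1 ↦ 1
Every assignment gives a value ≥ 1.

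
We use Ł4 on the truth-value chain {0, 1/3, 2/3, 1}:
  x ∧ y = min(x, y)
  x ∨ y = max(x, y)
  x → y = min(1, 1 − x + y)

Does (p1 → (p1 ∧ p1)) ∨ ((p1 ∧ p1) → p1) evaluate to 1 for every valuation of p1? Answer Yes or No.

Yes

p1 = 0 ↦ 1
p1 = 1/3 ↦ 1
p1 = 2/3 ↦ 1
p1 = 1 ↦ 1
Every assignment gives a value ≥ 1.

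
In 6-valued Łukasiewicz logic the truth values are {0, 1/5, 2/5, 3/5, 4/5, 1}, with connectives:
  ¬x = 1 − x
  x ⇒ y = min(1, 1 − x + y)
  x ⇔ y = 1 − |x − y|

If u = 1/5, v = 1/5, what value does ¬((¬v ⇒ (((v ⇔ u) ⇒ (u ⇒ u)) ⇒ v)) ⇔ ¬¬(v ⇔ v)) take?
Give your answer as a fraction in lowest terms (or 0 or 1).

3/5

¬v = ¬1/5 = 4/5
v ⇔ u = 1/5 ⇔ 1/5 = 1
u ⇒ u = 1/5 ⇒ 1/5 = 1
(v ⇔ u) ⇒ (u ⇒ u) = 1 ⇒ 1 = 1
((v ⇔ u) ⇒ (u ⇒ u)) ⇒ v = 1 ⇒ 1/5 = 1/5
¬v ⇒ (((v ⇔ u) ⇒ (u ⇒ u)) ⇒ v) = 4/5 ⇒ 1/5 = 2/5
v ⇔ v = 1/5 ⇔ 1/5 = 1
¬(v ⇔ v) = ¬1 = 0
¬¬(v ⇔ v) = ¬0 = 1
(¬v ⇒ (((v ⇔ u) ⇒ (u ⇒ u)) ⇒ v)) ⇔ ¬¬(v ⇔ v) = 2/5 ⇔ 1 = 2/5
¬((¬v ⇒ (((v ⇔ u) ⇒ (u ⇒ u)) ⇒ v)) ⇔ ¬¬(v ⇔ v)) = ¬2/5 = 3/5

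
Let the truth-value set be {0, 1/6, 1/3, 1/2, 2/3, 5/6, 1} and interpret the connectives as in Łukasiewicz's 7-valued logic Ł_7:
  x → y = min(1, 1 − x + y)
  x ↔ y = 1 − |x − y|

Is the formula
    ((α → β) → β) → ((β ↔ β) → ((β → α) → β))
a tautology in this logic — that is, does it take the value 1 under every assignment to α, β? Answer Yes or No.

No

Counterexample: take α = 1/6, β = 0.
α → β = 1/6 → 0 = 5/6
(α → β) → β = 5/6 → 0 = 1/6
β ↔ β = 0 ↔ 0 = 1
β → α = 0 → 1/6 = 1
(β → α) → β = 1 → 0 = 0
(β ↔ β) → ((β → α) → β) = 1 → 0 = 0
((α → β) → β) → ((β ↔ β) → ((β → α) → β)) = 1/6 → 0 = 5/6
This gives 5/6 ≠ 1.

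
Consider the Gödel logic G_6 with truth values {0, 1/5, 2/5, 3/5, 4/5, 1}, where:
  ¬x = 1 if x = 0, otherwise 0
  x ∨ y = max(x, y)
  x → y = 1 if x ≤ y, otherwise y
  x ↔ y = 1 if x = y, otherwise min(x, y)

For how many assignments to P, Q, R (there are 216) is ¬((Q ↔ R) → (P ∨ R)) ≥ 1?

value 1: 1 assignment (counts)
value 0: 215 assignments
So 1 of the 216 assignments meets the threshold.

1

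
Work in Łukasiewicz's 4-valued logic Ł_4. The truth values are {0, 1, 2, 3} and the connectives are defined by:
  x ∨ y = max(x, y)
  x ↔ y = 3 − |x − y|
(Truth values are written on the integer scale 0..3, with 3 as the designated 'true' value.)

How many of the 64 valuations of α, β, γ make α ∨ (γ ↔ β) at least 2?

52

value 3: 28 assignments (counts)
value 2: 24 assignments (counts)
value 1: 10 assignments
value 0: 2 assignments
So 52 of the 64 assignments meet the threshold.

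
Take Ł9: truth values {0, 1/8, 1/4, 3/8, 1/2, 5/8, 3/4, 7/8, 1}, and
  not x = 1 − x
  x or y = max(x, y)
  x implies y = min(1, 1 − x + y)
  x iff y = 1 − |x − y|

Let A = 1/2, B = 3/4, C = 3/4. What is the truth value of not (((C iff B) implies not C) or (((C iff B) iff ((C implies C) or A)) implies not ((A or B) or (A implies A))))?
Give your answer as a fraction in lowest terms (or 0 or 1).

3/4

C iff B = 3/4 iff 3/4 = 1
not C = not 3/4 = 1/4
(C iff B) implies not C = 1 implies 1/4 = 1/4
C iff B = 3/4 iff 3/4 = 1
C implies C = 3/4 implies 3/4 = 1
(C implies C) or A = 1 or 1/2 = 1
(C iff B) iff ((C implies C) or A) = 1 iff 1 = 1
A or B = 1/2 or 3/4 = 3/4
A implies A = 1/2 implies 1/2 = 1
(A or B) or (A implies A) = 3/4 or 1 = 1
not ((A or B) or (A implies A)) = not 1 = 0
((C iff B) iff ((C implies C) or A)) implies not ((A or B) or (A implies A)) = 1 implies 0 = 0
((C iff B) implies not C) or (((C iff B) iff ((C implies C) or A)) implies not ((A or B) or (A implies A))) = 1/4 or 0 = 1/4
not (((C iff B) implies not C) or (((C iff B) iff ((C implies C) or A)) implies not ((A or B) or (A implies A)))) = not 1/4 = 3/4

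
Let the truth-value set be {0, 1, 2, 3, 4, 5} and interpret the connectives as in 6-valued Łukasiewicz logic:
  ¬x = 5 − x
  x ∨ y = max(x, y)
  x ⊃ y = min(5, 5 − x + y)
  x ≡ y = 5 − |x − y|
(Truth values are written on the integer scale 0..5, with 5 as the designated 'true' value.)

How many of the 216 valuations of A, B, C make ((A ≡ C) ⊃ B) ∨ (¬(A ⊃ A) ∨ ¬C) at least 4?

163

value 5: 121 assignments (counts)
value 4: 42 assignments (counts)
value 3: 30 assignments
value 2: 16 assignments
value 1: 6 assignments
value 0: 1 assignment
So 163 of the 216 assignments meet the threshold.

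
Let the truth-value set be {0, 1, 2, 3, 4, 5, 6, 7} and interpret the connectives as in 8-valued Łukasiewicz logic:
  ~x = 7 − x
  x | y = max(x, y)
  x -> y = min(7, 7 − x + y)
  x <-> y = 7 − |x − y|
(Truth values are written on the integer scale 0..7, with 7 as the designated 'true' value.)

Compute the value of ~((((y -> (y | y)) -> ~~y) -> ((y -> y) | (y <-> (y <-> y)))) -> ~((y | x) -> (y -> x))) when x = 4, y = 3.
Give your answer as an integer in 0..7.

y | y = 3 | 3 = 3
y -> (y | y) = 3 -> 3 = 7
~y = ~3 = 4
~~y = ~4 = 3
(y -> (y | y)) -> ~~y = 7 -> 3 = 3
y -> y = 3 -> 3 = 7
y <-> y = 3 <-> 3 = 7
y <-> (y <-> y) = 3 <-> 7 = 3
(y -> y) | (y <-> (y <-> y)) = 7 | 3 = 7
((y -> (y | y)) -> ~~y) -> ((y -> y) | (y <-> (y <-> y))) = 3 -> 7 = 7
y | x = 3 | 4 = 4
y -> x = 3 -> 4 = 7
(y | x) -> (y -> x) = 4 -> 7 = 7
~((y | x) -> (y -> x)) = ~7 = 0
(((y -> (y | y)) -> ~~y) -> ((y -> y) | (y <-> (y <-> y)))) -> ~((y | x) -> (y -> x)) = 7 -> 0 = 0
~((((y -> (y | y)) -> ~~y) -> ((y -> y) | (y <-> (y <-> y)))) -> ~((y | x) -> (y -> x))) = ~0 = 7

7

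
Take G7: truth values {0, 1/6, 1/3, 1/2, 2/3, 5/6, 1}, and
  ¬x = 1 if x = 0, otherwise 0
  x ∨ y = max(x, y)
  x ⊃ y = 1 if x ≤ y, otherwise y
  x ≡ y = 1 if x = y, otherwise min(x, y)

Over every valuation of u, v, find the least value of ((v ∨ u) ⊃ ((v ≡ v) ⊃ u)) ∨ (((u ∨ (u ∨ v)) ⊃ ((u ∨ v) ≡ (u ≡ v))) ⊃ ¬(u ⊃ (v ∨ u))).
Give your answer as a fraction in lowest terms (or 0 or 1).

Take u = 1/6, v = 1/3:
v ∨ u = 1/3 ∨ 1/6 = 1/3
v ≡ v = 1/3 ≡ 1/3 = 1
(v ≡ v) ⊃ u = 1 ⊃ 1/6 = 1/6
(v ∨ u) ⊃ ((v ≡ v) ⊃ u) = 1/3 ⊃ 1/6 = 1/6
u ∨ v = 1/6 ∨ 1/3 = 1/3
u ∨ (u ∨ v) = 1/6 ∨ 1/3 = 1/3
u ∨ v = 1/6 ∨ 1/3 = 1/3
u ≡ v = 1/6 ≡ 1/3 = 1/6
(u ∨ v) ≡ (u ≡ v) = 1/3 ≡ 1/6 = 1/6
(u ∨ (u ∨ v)) ⊃ ((u ∨ v) ≡ (u ≡ v)) = 1/3 ⊃ 1/6 = 1/6
v ∨ u = 1/3 ∨ 1/6 = 1/3
u ⊃ (v ∨ u) = 1/6 ⊃ 1/3 = 1
¬(u ⊃ (v ∨ u)) = ¬1 = 0
((u ∨ (u ∨ v)) ⊃ ((u ∨ v) ≡ (u ≡ v))) ⊃ ¬(u ⊃ (v ∨ u)) = 1/6 ⊃ 0 = 0
((v ∨ u) ⊃ ((v ≡ v) ⊃ u)) ∨ (((u ∨ (u ∨ v)) ⊃ ((u ∨ v) ≡ (u ≡ v))) ⊃ ¬(u ⊃ (v ∨ u))) = 1/6 ∨ 0 = 1/6
No assignment yields a value below 1/6, so this is the minimum.

1/6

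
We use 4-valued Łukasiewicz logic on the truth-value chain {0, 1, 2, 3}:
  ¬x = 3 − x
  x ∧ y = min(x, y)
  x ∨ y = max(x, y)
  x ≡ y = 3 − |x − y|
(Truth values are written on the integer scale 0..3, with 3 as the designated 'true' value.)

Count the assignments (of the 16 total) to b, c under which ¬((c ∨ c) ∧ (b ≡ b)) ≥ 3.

4

b = 0, c = 0 ↦ 3  ≥
b = 0, c = 1 ↦ 2  <
b = 0, c = 2 ↦ 1  <
b = 0, c = 3 ↦ 0  <
b = 1, c = 0 ↦ 3  ≥
b = 1, c = 1 ↦ 2  <
b = 1, c = 2 ↦ 1  <
b = 1, c = 3 ↦ 0  <
b = 2, c = 0 ↦ 3  ≥
b = 2, c = 1 ↦ 2  <
b = 2, c = 2 ↦ 1  <
b = 2, c = 3 ↦ 0  <
b = 3, c = 0 ↦ 3  ≥
b = 3, c = 1 ↦ 2  <
b = 3, c = 2 ↦ 1  <
b = 3, c = 3 ↦ 0  <
So 4 of the 16 assignments meet the threshold.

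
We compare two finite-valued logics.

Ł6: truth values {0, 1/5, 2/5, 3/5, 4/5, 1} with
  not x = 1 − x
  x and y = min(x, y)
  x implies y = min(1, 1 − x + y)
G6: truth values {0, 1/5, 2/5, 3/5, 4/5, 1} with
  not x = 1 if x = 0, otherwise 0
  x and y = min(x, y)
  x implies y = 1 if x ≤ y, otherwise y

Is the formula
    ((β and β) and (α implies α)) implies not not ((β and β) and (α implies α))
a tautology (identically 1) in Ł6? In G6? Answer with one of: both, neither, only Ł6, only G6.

both

In Ł6: every assignment gives 1 — tautology.
In G6: every assignment gives 1 — tautology.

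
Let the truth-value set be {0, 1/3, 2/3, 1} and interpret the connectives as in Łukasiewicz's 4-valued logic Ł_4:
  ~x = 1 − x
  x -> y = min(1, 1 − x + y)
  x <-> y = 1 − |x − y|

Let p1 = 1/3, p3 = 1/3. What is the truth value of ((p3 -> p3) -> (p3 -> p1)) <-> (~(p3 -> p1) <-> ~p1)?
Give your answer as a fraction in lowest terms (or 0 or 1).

p3 -> p3 = 1/3 -> 1/3 = 1
p3 -> p1 = 1/3 -> 1/3 = 1
(p3 -> p3) -> (p3 -> p1) = 1 -> 1 = 1
p3 -> p1 = 1/3 -> 1/3 = 1
~(p3 -> p1) = ~1 = 0
~p1 = ~1/3 = 2/3
~(p3 -> p1) <-> ~p1 = 0 <-> 2/3 = 1/3
((p3 -> p3) -> (p3 -> p1)) <-> (~(p3 -> p1) <-> ~p1) = 1 <-> 1/3 = 1/3

1/3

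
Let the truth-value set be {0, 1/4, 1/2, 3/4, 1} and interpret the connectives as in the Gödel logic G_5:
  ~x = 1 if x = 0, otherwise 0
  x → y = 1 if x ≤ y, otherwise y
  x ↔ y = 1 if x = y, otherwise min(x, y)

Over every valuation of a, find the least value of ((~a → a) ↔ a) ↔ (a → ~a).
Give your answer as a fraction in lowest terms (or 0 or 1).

Take a = 1/4:
~a = ~1/4 = 0
~a → a = 0 → 1/4 = 1
(~a → a) ↔ a = 1 ↔ 1/4 = 1/4
~a = ~1/4 = 0
a → ~a = 1/4 → 0 = 0
((~a → a) ↔ a) ↔ (a → ~a) = 1/4 ↔ 0 = 0
No assignment yields a value below 0, so this is the minimum.

0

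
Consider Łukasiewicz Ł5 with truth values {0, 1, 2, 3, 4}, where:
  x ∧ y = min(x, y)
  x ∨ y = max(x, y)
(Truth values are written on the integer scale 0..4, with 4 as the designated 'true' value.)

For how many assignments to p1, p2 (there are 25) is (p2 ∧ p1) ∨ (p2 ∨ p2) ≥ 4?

value 4: 5 assignments (counts)
value 3: 5 assignments
value 2: 5 assignments
value 1: 5 assignments
value 0: 5 assignments
So 5 of the 25 assignments meet the threshold.

5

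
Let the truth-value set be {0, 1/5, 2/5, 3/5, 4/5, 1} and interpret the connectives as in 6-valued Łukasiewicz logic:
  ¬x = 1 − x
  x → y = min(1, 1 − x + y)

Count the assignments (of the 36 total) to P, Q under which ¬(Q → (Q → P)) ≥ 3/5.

value 1: 1 assignment (counts)
value 4/5: 1 assignment (counts)
value 3/5: 2 assignments (counts)
value 2/5: 2 assignments
value 1/5: 3 assignments
value 0: 27 assignments
So 4 of the 36 assignments meet the threshold.

4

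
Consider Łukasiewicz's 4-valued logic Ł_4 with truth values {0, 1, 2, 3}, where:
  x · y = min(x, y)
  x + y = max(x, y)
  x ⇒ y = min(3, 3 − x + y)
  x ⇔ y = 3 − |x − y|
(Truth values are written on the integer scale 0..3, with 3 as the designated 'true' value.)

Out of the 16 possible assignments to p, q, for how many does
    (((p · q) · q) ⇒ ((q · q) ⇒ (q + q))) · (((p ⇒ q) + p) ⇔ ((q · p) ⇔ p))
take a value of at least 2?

14

p = 0, q = 0 ↦ 3  ≥
p = 0, q = 1 ↦ 3  ≥
p = 0, q = 2 ↦ 3  ≥
p = 0, q = 3 ↦ 3  ≥
p = 1, q = 0 ↦ 3  ≥
p = 1, q = 1 ↦ 3  ≥
p = 1, q = 2 ↦ 3  ≥
p = 1, q = 3 ↦ 3  ≥
p = 2, q = 0 ↦ 2  ≥
p = 2, q = 1 ↦ 3  ≥
p = 2, q = 2 ↦ 3  ≥
p = 2, q = 3 ↦ 3  ≥
p = 3, q = 0 ↦ 0  <
p = 3, q = 1 ↦ 1  <
p = 3, q = 2 ↦ 2  ≥
p = 3, q = 3 ↦ 3  ≥
So 14 of the 16 assignments meet the threshold.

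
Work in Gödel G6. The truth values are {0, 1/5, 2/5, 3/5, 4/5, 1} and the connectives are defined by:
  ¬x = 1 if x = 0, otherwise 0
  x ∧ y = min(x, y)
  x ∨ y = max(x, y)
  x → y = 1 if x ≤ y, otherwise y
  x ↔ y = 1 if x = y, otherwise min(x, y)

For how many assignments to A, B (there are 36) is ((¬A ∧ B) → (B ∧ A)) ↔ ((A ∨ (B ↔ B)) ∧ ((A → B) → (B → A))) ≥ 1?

value 1: 26 assignments (counts)
value 4/5: 1 assignment
value 3/5: 2 assignments
value 2/5: 3 assignments
value 1/5: 4 assignments
So 26 of the 36 assignments meet the threshold.

26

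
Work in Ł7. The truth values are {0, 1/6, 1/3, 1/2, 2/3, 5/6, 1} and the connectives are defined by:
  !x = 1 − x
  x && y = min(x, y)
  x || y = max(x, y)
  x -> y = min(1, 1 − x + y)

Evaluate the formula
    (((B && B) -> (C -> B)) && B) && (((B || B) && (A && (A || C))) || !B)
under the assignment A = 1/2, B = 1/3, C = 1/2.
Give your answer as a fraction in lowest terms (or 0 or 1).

B && B = 1/3 && 1/3 = 1/3
C -> B = 1/2 -> 1/3 = 5/6
(B && B) -> (C -> B) = 1/3 -> 5/6 = 1
((B && B) -> (C -> B)) && B = 1 && 1/3 = 1/3
B || B = 1/3 || 1/3 = 1/3
A || C = 1/2 || 1/2 = 1/2
A && (A || C) = 1/2 && 1/2 = 1/2
(B || B) && (A && (A || C)) = 1/3 && 1/2 = 1/3
!B = !1/3 = 2/3
((B || B) && (A && (A || C))) || !B = 1/3 || 2/3 = 2/3
(((B && B) -> (C -> B)) && B) && (((B || B) && (A && (A || C))) || !B) = 1/3 && 2/3 = 1/3

1/3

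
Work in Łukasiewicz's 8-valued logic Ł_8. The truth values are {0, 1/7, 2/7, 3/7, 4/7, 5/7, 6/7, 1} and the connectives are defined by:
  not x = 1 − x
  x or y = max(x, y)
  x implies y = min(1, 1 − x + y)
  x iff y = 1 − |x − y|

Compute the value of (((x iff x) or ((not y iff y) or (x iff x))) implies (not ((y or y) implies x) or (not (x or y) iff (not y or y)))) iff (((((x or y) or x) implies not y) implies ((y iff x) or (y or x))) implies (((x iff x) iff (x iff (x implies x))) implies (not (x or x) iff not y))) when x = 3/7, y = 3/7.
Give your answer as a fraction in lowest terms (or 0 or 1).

1

x iff x = 3/7 iff 3/7 = 1
not y = not 3/7 = 4/7
not y iff y = 4/7 iff 3/7 = 6/7
x iff x = 3/7 iff 3/7 = 1
(not y iff y) or (x iff x) = 6/7 or 1 = 1
(x iff x) or ((not y iff y) or (x iff x)) = 1 or 1 = 1
y or y = 3/7 or 3/7 = 3/7
(y or y) implies x = 3/7 implies 3/7 = 1
not ((y or y) implies x) = not 1 = 0
x or y = 3/7 or 3/7 = 3/7
not (x or y) = not 3/7 = 4/7
not y = not 3/7 = 4/7
not y or y = 4/7 or 3/7 = 4/7
not (x or y) iff (not y or y) = 4/7 iff 4/7 = 1
not ((y or y) implies x) or (not (x or y) iff (not y or y)) = 0 or 1 = 1
((x iff x) or ((not y iff y) or (x iff x))) implies (not ((y or y) implies x) or (not (x or y) iff (not y or y))) = 1 implies 1 = 1
x or y = 3/7 or 3/7 = 3/7
(x or y) or x = 3/7 or 3/7 = 3/7
not y = not 3/7 = 4/7
((x or y) or x) implies not y = 3/7 implies 4/7 = 1
y iff x = 3/7 iff 3/7 = 1
y or x = 3/7 or 3/7 = 3/7
(y iff x) or (y or x) = 1 or 3/7 = 1
(((x or y) or x) implies not y) implies ((y iff x) or (y or x)) = 1 implies 1 = 1
x iff x = 3/7 iff 3/7 = 1
x implies x = 3/7 implies 3/7 = 1
x iff (x implies x) = 3/7 iff 1 = 3/7
(x iff x) iff (x iff (x implies x)) = 1 iff 3/7 = 3/7
x or x = 3/7 or 3/7 = 3/7
not (x or x) = not 3/7 = 4/7
not y = not 3/7 = 4/7
not (x or x) iff not y = 4/7 iff 4/7 = 1
((x iff x) iff (x iff (x implies x))) implies (not (x or x) iff not y) = 3/7 implies 1 = 1
((((x or y) or x) implies not y) implies ((y iff x) or (y or x))) implies (((x iff x) iff (x iff (x implies x))) implies (not (x or x) iff not y)) = 1 implies 1 = 1
(((x iff x) or ((not y iff y) or (x iff x))) implies (not ((y or y) implies x) or (not (x or y) iff (not y or y)))) iff (((((x or y) or x) implies not y) implies ((y iff x) or (y or x))) implies (((x iff x) iff (x iff (x implies x))) implies (not (x or x) iff not y))) = 1 iff 1 = 1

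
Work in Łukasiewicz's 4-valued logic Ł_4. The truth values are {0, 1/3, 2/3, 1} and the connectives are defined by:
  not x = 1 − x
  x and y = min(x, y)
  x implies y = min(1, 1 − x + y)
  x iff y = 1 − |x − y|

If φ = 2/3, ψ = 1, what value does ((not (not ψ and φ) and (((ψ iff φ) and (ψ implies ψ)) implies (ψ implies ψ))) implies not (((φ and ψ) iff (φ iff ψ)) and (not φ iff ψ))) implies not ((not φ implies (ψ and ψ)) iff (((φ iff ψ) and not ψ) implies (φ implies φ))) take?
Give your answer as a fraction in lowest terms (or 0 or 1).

1/3

not ψ = not 1 = 0
not ψ and φ = 0 and 2/3 = 0
not (not ψ and φ) = not 0 = 1
ψ iff φ = 1 iff 2/3 = 2/3
ψ implies ψ = 1 implies 1 = 1
(ψ iff φ) and (ψ implies ψ) = 2/3 and 1 = 2/3
ψ implies ψ = 1 implies 1 = 1
((ψ iff φ) and (ψ implies ψ)) implies (ψ implies ψ) = 2/3 implies 1 = 1
not (not ψ and φ) and (((ψ iff φ) and (ψ implies ψ)) implies (ψ implies ψ)) = 1 and 1 = 1
φ and ψ = 2/3 and 1 = 2/3
φ iff ψ = 2/3 iff 1 = 2/3
(φ and ψ) iff (φ iff ψ) = 2/3 iff 2/3 = 1
not φ = not 2/3 = 1/3
not φ iff ψ = 1/3 iff 1 = 1/3
((φ and ψ) iff (φ iff ψ)) and (not φ iff ψ) = 1 and 1/3 = 1/3
not (((φ and ψ) iff (φ iff ψ)) and (not φ iff ψ)) = not 1/3 = 2/3
(not (not ψ and φ) and (((ψ iff φ) and (ψ implies ψ)) implies (ψ implies ψ))) implies not (((φ and ψ) iff (φ iff ψ)) and (not φ iff ψ)) = 1 implies 2/3 = 2/3
not φ = not 2/3 = 1/3
ψ and ψ = 1 and 1 = 1
not φ implies (ψ and ψ) = 1/3 implies 1 = 1
φ iff ψ = 2/3 iff 1 = 2/3
not ψ = not 1 = 0
(φ iff ψ) and not ψ = 2/3 and 0 = 0
φ implies φ = 2/3 implies 2/3 = 1
((φ iff ψ) and not ψ) implies (φ implies φ) = 0 implies 1 = 1
(not φ implies (ψ and ψ)) iff (((φ iff ψ) and not ψ) implies (φ implies φ)) = 1 iff 1 = 1
not ((not φ implies (ψ and ψ)) iff (((φ iff ψ) and not ψ) implies (φ implies φ))) = not 1 = 0
((not (not ψ and φ) and (((ψ iff φ) and (ψ implies ψ)) implies (ψ implies ψ))) implies not (((φ and ψ) iff (φ iff ψ)) and (not φ iff ψ))) implies not ((not φ implies (ψ and ψ)) iff (((φ iff ψ) and not ψ) implies (φ implies φ))) = 2/3 implies 0 = 1/3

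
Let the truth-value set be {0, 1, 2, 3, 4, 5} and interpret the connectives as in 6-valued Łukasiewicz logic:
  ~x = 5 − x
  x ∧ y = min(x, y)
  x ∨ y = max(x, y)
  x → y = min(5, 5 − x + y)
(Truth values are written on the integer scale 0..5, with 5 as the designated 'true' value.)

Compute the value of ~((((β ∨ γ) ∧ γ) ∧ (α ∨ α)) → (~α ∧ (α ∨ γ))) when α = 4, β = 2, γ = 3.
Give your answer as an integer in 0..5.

β ∨ γ = 2 ∨ 3 = 3
(β ∨ γ) ∧ γ = 3 ∧ 3 = 3
α ∨ α = 4 ∨ 4 = 4
((β ∨ γ) ∧ γ) ∧ (α ∨ α) = 3 ∧ 4 = 3
~α = ~4 = 1
α ∨ γ = 4 ∨ 3 = 4
~α ∧ (α ∨ γ) = 1 ∧ 4 = 1
(((β ∨ γ) ∧ γ) ∧ (α ∨ α)) → (~α ∧ (α ∨ γ)) = 3 → 1 = 3
~((((β ∨ γ) ∧ γ) ∧ (α ∨ α)) → (~α ∧ (α ∨ γ))) = ~3 = 2

2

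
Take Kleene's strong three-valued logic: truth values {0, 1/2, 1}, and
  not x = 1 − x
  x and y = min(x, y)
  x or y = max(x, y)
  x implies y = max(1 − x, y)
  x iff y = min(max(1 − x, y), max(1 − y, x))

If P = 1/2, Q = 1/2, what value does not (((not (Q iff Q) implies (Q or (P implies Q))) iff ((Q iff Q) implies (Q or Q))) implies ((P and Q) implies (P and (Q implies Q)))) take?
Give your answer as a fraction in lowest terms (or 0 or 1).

Q iff Q = 1/2 iff 1/2 = 1/2
not (Q iff Q) = not 1/2 = 1/2
P implies Q = 1/2 implies 1/2 = 1/2
Q or (P implies Q) = 1/2 or 1/2 = 1/2
not (Q iff Q) implies (Q or (P implies Q)) = 1/2 implies 1/2 = 1/2
Q iff Q = 1/2 iff 1/2 = 1/2
Q or Q = 1/2 or 1/2 = 1/2
(Q iff Q) implies (Q or Q) = 1/2 implies 1/2 = 1/2
(not (Q iff Q) implies (Q or (P implies Q))) iff ((Q iff Q) implies (Q or Q)) = 1/2 iff 1/2 = 1/2
P and Q = 1/2 and 1/2 = 1/2
Q implies Q = 1/2 implies 1/2 = 1/2
P and (Q implies Q) = 1/2 and 1/2 = 1/2
(P and Q) implies (P and (Q implies Q)) = 1/2 implies 1/2 = 1/2
((not (Q iff Q) implies (Q or (P implies Q))) iff ((Q iff Q) implies (Q or Q))) implies ((P and Q) implies (P and (Q implies Q))) = 1/2 implies 1/2 = 1/2
not (((not (Q iff Q) implies (Q or (P implies Q))) iff ((Q iff Q) implies (Q or Q))) implies ((P and Q) implies (P and (Q implies Q)))) = not 1/2 = 1/2

1/2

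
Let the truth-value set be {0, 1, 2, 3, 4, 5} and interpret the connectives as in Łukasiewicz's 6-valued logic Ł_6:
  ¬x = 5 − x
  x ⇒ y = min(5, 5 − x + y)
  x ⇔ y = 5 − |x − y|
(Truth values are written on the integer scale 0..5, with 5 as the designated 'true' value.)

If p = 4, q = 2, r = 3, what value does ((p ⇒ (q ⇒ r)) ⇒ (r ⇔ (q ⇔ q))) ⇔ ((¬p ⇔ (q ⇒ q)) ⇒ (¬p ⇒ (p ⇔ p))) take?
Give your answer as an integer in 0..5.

3

q ⇒ r = 2 ⇒ 3 = 5
p ⇒ (q ⇒ r) = 4 ⇒ 5 = 5
q ⇔ q = 2 ⇔ 2 = 5
r ⇔ (q ⇔ q) = 3 ⇔ 5 = 3
(p ⇒ (q ⇒ r)) ⇒ (r ⇔ (q ⇔ q)) = 5 ⇒ 3 = 3
¬p = ¬4 = 1
q ⇒ q = 2 ⇒ 2 = 5
¬p ⇔ (q ⇒ q) = 1 ⇔ 5 = 1
¬p = ¬4 = 1
p ⇔ p = 4 ⇔ 4 = 5
¬p ⇒ (p ⇔ p) = 1 ⇒ 5 = 5
(¬p ⇔ (q ⇒ q)) ⇒ (¬p ⇒ (p ⇔ p)) = 1 ⇒ 5 = 5
((p ⇒ (q ⇒ r)) ⇒ (r ⇔ (q ⇔ q))) ⇔ ((¬p ⇔ (q ⇒ q)) ⇒ (¬p ⇒ (p ⇔ p))) = 3 ⇔ 5 = 3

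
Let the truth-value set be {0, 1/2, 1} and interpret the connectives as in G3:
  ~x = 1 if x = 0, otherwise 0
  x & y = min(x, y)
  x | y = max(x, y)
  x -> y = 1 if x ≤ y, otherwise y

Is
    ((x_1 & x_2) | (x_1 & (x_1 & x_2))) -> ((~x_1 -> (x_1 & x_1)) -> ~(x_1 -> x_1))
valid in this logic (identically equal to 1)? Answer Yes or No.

Counterexample: take x_1 = 1/2, x_2 = 1/2.
x_1 & x_2 = 1/2 & 1/2 = 1/2
x_1 & x_2 = 1/2 & 1/2 = 1/2
x_1 & (x_1 & x_2) = 1/2 & 1/2 = 1/2
(x_1 & x_2) | (x_1 & (x_1 & x_2)) = 1/2 | 1/2 = 1/2
~x_1 = ~1/2 = 0
x_1 & x_1 = 1/2 & 1/2 = 1/2
~x_1 -> (x_1 & x_1) = 0 -> 1/2 = 1
x_1 -> x_1 = 1/2 -> 1/2 = 1
~(x_1 -> x_1) = ~1 = 0
(~x_1 -> (x_1 & x_1)) -> ~(x_1 -> x_1) = 1 -> 0 = 0
((x_1 & x_2) | (x_1 & (x_1 & x_2))) -> ((~x_1 -> (x_1 & x_1)) -> ~(x_1 -> x_1)) = 1/2 -> 0 = 0
This gives 0 ≠ 1.

No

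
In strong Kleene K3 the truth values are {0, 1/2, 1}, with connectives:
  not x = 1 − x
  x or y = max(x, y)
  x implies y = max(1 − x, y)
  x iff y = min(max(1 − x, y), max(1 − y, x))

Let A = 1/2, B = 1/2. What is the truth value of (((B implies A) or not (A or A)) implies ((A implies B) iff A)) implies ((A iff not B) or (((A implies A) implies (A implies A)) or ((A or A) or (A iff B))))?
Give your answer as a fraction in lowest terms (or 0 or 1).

1/2

B implies A = 1/2 implies 1/2 = 1/2
A or A = 1/2 or 1/2 = 1/2
not (A or A) = not 1/2 = 1/2
(B implies A) or not (A or A) = 1/2 or 1/2 = 1/2
A implies B = 1/2 implies 1/2 = 1/2
(A implies B) iff A = 1/2 iff 1/2 = 1/2
((B implies A) or not (A or A)) implies ((A implies B) iff A) = 1/2 implies 1/2 = 1/2
not B = not 1/2 = 1/2
A iff not B = 1/2 iff 1/2 = 1/2
A implies A = 1/2 implies 1/2 = 1/2
A implies A = 1/2 implies 1/2 = 1/2
(A implies A) implies (A implies A) = 1/2 implies 1/2 = 1/2
A or A = 1/2 or 1/2 = 1/2
A iff B = 1/2 iff 1/2 = 1/2
(A or A) or (A iff B) = 1/2 or 1/2 = 1/2
((A implies A) implies (A implies A)) or ((A or A) or (A iff B)) = 1/2 or 1/2 = 1/2
(A iff not B) or (((A implies A) implies (A implies A)) or ((A or A) or (A iff B))) = 1/2 or 1/2 = 1/2
(((B implies A) or not (A or A)) implies ((A implies B) iff A)) implies ((A iff not B) or (((A implies A) implies (A implies A)) or ((A or A) or (A iff B)))) = 1/2 implies 1/2 = 1/2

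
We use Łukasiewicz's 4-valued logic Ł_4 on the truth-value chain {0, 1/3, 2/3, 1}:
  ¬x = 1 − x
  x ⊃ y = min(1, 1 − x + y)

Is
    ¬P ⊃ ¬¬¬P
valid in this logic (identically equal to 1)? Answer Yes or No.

Yes

P = 0 ↦ 1
P = 1/3 ↦ 1
P = 2/3 ↦ 1
P = 1 ↦ 1
Every assignment gives a value ≥ 1.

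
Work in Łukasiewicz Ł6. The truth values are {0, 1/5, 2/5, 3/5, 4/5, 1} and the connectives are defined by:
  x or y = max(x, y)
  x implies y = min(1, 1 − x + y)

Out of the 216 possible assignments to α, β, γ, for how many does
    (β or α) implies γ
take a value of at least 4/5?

126

value 1: 91 assignments (counts)
value 4/5: 35 assignments (counts)
value 3/5: 32 assignments
value 2/5: 27 assignments
value 1/5: 20 assignments
value 0: 11 assignments
So 126 of the 216 assignments meet the threshold.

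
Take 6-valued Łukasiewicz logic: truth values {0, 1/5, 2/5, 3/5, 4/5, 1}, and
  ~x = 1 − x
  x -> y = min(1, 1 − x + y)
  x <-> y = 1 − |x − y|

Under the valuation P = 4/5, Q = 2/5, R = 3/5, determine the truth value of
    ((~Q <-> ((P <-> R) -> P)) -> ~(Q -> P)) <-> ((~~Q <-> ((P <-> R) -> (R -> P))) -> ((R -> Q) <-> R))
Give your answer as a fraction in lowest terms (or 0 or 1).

2/5

~Q = ~2/5 = 3/5
P <-> R = 4/5 <-> 3/5 = 4/5
(P <-> R) -> P = 4/5 -> 4/5 = 1
~Q <-> ((P <-> R) -> P) = 3/5 <-> 1 = 3/5
Q -> P = 2/5 -> 4/5 = 1
~(Q -> P) = ~1 = 0
(~Q <-> ((P <-> R) -> P)) -> ~(Q -> P) = 3/5 -> 0 = 2/5
~Q = ~2/5 = 3/5
~~Q = ~3/5 = 2/5
P <-> R = 4/5 <-> 3/5 = 4/5
R -> P = 3/5 -> 4/5 = 1
(P <-> R) -> (R -> P) = 4/5 -> 1 = 1
~~Q <-> ((P <-> R) -> (R -> P)) = 2/5 <-> 1 = 2/5
R -> Q = 3/5 -> 2/5 = 4/5
(R -> Q) <-> R = 4/5 <-> 3/5 = 4/5
(~~Q <-> ((P <-> R) -> (R -> P))) -> ((R -> Q) <-> R) = 2/5 -> 4/5 = 1
((~Q <-> ((P <-> R) -> P)) -> ~(Q -> P)) <-> ((~~Q <-> ((P <-> R) -> (R -> P))) -> ((R -> Q) <-> R)) = 2/5 <-> 1 = 2/5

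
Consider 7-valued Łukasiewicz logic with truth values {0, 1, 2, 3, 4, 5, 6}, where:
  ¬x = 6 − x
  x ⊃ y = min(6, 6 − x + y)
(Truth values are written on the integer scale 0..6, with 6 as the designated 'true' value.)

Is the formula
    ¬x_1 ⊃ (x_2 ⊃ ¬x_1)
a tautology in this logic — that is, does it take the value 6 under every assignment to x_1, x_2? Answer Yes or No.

At x_1 = 4, x_2 = 0, for instance:
¬x_1 = ¬4 = 2
x_2 ⊃ ¬x_1 = 0 ⊃ 2 = 6
¬x_1 ⊃ (x_2 ⊃ ¬x_1) = 2 ⊃ 6 = 6
and checking the remaining 48 assignments likewise gives ≥ 6 in every case.

Yes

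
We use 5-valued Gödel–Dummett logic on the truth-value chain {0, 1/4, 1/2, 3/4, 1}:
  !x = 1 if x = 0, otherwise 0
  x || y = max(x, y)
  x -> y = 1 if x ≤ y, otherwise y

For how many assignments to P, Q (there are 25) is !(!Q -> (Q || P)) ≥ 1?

1

value 1: 1 assignment (counts)
value 0: 24 assignments
So 1 of the 25 assignments meets the threshold.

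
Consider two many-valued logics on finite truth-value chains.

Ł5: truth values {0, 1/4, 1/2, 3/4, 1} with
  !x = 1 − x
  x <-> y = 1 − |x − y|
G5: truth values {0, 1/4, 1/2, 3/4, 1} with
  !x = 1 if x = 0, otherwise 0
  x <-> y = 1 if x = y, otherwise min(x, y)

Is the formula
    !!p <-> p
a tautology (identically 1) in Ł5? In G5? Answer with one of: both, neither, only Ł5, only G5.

only Ł5

In Ł5: every assignment gives 1 — tautology.
In G5: at p = 1/4 the value is 1/4 — not a tautology.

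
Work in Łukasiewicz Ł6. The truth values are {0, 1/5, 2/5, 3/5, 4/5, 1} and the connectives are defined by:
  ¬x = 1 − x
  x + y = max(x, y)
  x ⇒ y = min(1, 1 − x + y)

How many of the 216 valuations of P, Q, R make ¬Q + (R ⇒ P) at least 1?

141

value 1: 141 assignments (counts)
value 4/5: 35 assignments
value 3/5: 22 assignments
value 2/5: 12 assignments
value 1/5: 5 assignments
value 0: 1 assignment
So 141 of the 216 assignments meet the threshold.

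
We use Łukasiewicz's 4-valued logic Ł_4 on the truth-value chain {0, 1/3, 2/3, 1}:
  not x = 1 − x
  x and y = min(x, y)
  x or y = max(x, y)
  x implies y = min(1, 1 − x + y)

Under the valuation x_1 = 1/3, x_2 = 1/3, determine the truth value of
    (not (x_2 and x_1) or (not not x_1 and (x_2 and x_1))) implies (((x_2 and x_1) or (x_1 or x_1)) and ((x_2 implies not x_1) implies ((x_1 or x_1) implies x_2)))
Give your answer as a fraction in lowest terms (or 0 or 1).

x_2 and x_1 = 1/3 and 1/3 = 1/3
not (x_2 and x_1) = not 1/3 = 2/3
not x_1 = not 1/3 = 2/3
not not x_1 = not 2/3 = 1/3
x_2 and x_1 = 1/3 and 1/3 = 1/3
not not x_1 and (x_2 and x_1) = 1/3 and 1/3 = 1/3
not (x_2 and x_1) or (not not x_1 and (x_2 and x_1)) = 2/3 or 1/3 = 2/3
x_2 and x_1 = 1/3 and 1/3 = 1/3
x_1 or x_1 = 1/3 or 1/3 = 1/3
(x_2 and x_1) or (x_1 or x_1) = 1/3 or 1/3 = 1/3
not x_1 = not 1/3 = 2/3
x_2 implies not x_1 = 1/3 implies 2/3 = 1
x_1 or x_1 = 1/3 or 1/3 = 1/3
(x_1 or x_1) implies x_2 = 1/3 implies 1/3 = 1
(x_2 implies not x_1) implies ((x_1 or x_1) implies x_2) = 1 implies 1 = 1
((x_2 and x_1) or (x_1 or x_1)) and ((x_2 implies not x_1) implies ((x_1 or x_1) implies x_2)) = 1/3 and 1 = 1/3
(not (x_2 and x_1) or (not not x_1 and (x_2 and x_1))) implies (((x_2 and x_1) or (x_1 or x_1)) and ((x_2 implies not x_1) implies ((x_1 or x_1) implies x_2))) = 2/3 implies 1/3 = 2/3

2/3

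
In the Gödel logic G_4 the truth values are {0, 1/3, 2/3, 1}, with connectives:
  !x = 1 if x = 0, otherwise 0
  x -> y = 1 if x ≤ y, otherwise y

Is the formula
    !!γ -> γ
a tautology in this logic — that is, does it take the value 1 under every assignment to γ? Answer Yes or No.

No

Counterexample: take γ = 1/3.
!γ = !1/3 = 0
!!γ = !0 = 1
!!γ -> γ = 1 -> 1/3 = 1/3
This gives 1/3 ≠ 1.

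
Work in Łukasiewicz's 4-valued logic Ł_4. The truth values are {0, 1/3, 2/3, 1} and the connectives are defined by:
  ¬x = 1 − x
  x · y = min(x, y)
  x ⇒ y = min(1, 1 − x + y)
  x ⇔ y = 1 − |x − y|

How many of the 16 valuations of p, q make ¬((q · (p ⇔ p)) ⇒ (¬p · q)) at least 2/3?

3

p = 0, q = 0 ↦ 0  <
p = 0, q = 1/3 ↦ 0  <
p = 0, q = 2/3 ↦ 0  <
p = 0, q = 1 ↦ 0  <
p = 1/3, q = 0 ↦ 0  <
p = 1/3, q = 1/3 ↦ 0  <
p = 1/3, q = 2/3 ↦ 0  <
p = 1/3, q = 1 ↦ 1/3  <
p = 2/3, q = 0 ↦ 0  <
p = 2/3, q = 1/3 ↦ 0  <
p = 2/3, q = 2/3 ↦ 1/3  <
p = 2/3, q = 1 ↦ 2/3  ≥
p = 1, q = 0 ↦ 0  <
p = 1, q = 1/3 ↦ 1/3  <
p = 1, q = 2/3 ↦ 2/3  ≥
p = 1, q = 1 ↦ 1  ≥
So 3 of the 16 assignments meet the threshold.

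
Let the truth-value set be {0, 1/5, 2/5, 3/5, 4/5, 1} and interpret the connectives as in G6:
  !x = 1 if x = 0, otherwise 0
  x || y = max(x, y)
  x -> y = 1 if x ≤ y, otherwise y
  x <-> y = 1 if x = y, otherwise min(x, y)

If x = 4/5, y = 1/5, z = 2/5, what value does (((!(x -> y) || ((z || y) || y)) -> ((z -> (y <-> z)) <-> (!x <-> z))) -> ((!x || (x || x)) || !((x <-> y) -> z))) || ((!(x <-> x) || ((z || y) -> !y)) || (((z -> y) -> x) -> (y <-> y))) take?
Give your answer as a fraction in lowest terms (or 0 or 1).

x -> y = 4/5 -> 1/5 = 1/5
!(x -> y) = !1/5 = 0
z || y = 2/5 || 1/5 = 2/5
(z || y) || y = 2/5 || 1/5 = 2/5
!(x -> y) || ((z || y) || y) = 0 || 2/5 = 2/5
y <-> z = 1/5 <-> 2/5 = 1/5
z -> (y <-> z) = 2/5 -> 1/5 = 1/5
!x = !4/5 = 0
!x <-> z = 0 <-> 2/5 = 0
(z -> (y <-> z)) <-> (!x <-> z) = 1/5 <-> 0 = 0
(!(x -> y) || ((z || y) || y)) -> ((z -> (y <-> z)) <-> (!x <-> z)) = 2/5 -> 0 = 0
!x = !4/5 = 0
x || x = 4/5 || 4/5 = 4/5
!x || (x || x) = 0 || 4/5 = 4/5
x <-> y = 4/5 <-> 1/5 = 1/5
(x <-> y) -> z = 1/5 -> 2/5 = 1
!((x <-> y) -> z) = !1 = 0
(!x || (x || x)) || !((x <-> y) -> z) = 4/5 || 0 = 4/5
((!(x -> y) || ((z || y) || y)) -> ((z -> (y <-> z)) <-> (!x <-> z))) -> ((!x || (x || x)) || !((x <-> y) -> z)) = 0 -> 4/5 = 1
x <-> x = 4/5 <-> 4/5 = 1
!(x <-> x) = !1 = 0
z || y = 2/5 || 1/5 = 2/5
!y = !1/5 = 0
(z || y) -> !y = 2/5 -> 0 = 0
!(x <-> x) || ((z || y) -> !y) = 0 || 0 = 0
z -> y = 2/5 -> 1/5 = 1/5
(z -> y) -> x = 1/5 -> 4/5 = 1
y <-> y = 1/5 <-> 1/5 = 1
((z -> y) -> x) -> (y <-> y) = 1 -> 1 = 1
(!(x <-> x) || ((z || y) -> !y)) || (((z -> y) -> x) -> (y <-> y)) = 0 || 1 = 1
(((!(x -> y) || ((z || y) || y)) -> ((z -> (y <-> z)) <-> (!x <-> z))) -> ((!x || (x || x)) || !((x <-> y) -> z))) || ((!(x <-> x) || ((z || y) -> !y)) || (((z -> y) -> x) -> (y <-> y))) = 1 || 1 = 1

1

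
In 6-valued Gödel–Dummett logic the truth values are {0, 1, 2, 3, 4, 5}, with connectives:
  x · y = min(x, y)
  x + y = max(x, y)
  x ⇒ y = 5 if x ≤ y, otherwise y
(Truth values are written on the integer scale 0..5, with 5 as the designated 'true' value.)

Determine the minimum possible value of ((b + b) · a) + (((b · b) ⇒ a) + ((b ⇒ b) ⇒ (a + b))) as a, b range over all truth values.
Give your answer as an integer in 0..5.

1

Take a = 0, b = 1:
b + b = 1 + 1 = 1
(b + b) · a = 1 · 0 = 0
b · b = 1 · 1 = 1
(b · b) ⇒ a = 1 ⇒ 0 = 0
b ⇒ b = 1 ⇒ 1 = 5
a + b = 0 + 1 = 1
(b ⇒ b) ⇒ (a + b) = 5 ⇒ 1 = 1
((b · b) ⇒ a) + ((b ⇒ b) ⇒ (a + b)) = 0 + 1 = 1
((b + b) · a) + (((b · b) ⇒ a) + ((b ⇒ b) ⇒ (a + b))) = 0 + 1 = 1
No assignment yields a value below 1, so this is the minimum.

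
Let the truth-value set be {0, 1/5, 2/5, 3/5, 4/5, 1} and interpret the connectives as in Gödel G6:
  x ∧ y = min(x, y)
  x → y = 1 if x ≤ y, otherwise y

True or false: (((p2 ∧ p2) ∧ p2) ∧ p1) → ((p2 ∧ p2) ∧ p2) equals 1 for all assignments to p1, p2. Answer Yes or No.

Yes

At p1 = 1/5, p2 = 4/5, for instance:
p2 ∧ p2 = 4/5 ∧ 4/5 = 4/5
(p2 ∧ p2) ∧ p2 = 4/5 ∧ 4/5 = 4/5
((p2 ∧ p2) ∧ p2) ∧ p1 = 4/5 ∧ 1/5 = 1/5
(((p2 ∧ p2) ∧ p2) ∧ p1) → ((p2 ∧ p2) ∧ p2) = 1/5 → 4/5 = 1
and checking the remaining 35 assignments likewise gives ≥ 1 in every case.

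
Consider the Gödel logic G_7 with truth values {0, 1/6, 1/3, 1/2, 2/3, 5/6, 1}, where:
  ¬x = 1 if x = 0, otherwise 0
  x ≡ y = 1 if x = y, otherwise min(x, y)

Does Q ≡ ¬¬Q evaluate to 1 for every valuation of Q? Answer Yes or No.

Counterexample: take Q = 1/6.
¬Q = ¬1/6 = 0
¬¬Q = ¬0 = 1
Q ≡ ¬¬Q = 1/6 ≡ 1 = 1/6
This gives 1/6 ≠ 1.

No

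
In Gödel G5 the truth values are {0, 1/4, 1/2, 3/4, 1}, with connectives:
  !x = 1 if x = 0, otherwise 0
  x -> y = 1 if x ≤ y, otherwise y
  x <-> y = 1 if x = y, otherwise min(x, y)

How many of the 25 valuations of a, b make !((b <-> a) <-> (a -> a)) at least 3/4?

8

value 1: 8 assignments (counts)
value 0: 17 assignments
So 8 of the 25 assignments meet the threshold.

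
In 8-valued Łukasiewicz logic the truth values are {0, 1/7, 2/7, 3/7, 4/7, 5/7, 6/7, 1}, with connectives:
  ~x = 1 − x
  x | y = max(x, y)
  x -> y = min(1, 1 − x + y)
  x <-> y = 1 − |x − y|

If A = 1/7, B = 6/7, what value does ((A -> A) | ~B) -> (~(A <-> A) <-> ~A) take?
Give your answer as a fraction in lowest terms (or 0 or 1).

1/7

A -> A = 1/7 -> 1/7 = 1
~B = ~6/7 = 1/7
(A -> A) | ~B = 1 | 1/7 = 1
A <-> A = 1/7 <-> 1/7 = 1
~(A <-> A) = ~1 = 0
~A = ~1/7 = 6/7
~(A <-> A) <-> ~A = 0 <-> 6/7 = 1/7
((A -> A) | ~B) -> (~(A <-> A) <-> ~A) = 1 -> 1/7 = 1/7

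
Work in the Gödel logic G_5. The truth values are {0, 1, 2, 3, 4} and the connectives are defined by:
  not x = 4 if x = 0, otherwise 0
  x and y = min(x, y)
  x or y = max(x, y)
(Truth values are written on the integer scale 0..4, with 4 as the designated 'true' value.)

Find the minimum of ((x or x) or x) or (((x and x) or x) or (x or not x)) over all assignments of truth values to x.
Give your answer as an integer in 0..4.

Take x = 1:
x or x = 1 or 1 = 1
(x or x) or x = 1 or 1 = 1
x and x = 1 and 1 = 1
(x and x) or x = 1 or 1 = 1
not x = not 1 = 0
x or not x = 1 or 0 = 1
((x and x) or x) or (x or not x) = 1 or 1 = 1
((x or x) or x) or (((x and x) or x) or (x or not x)) = 1 or 1 = 1
No assignment yields a value below 1, so this is the minimum.

1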